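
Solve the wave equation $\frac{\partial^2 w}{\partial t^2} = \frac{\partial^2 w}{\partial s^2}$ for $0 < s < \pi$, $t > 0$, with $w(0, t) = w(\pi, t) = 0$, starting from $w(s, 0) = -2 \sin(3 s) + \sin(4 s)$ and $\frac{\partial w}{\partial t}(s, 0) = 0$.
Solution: Using separation of variables $w = X(s)T(t)$:
Eigenfunctions: $\sin(ns)$, $n = 1, 2, 3, \ldots$
General solution: $w(s, t) = \sum [A_n \cos(n t) + B_n \sin(n t)] \sin(ns)$
From $w(s,0) = -2 \sin(3 s) + \sin(4 s)$: $A_3=-2, A_4=1$. From $w_t(s,0) = 0$: all $B_n = 0$.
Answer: $w(s, t) = -2 \sin(3 s) \cos(3 t) + \sin(4 s) \cos(4 t)$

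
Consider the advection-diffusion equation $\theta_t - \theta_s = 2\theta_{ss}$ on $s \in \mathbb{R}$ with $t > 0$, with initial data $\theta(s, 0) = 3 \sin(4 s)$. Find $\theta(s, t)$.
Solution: Moving frame: $\eta = s + t$, $\sigma = t$, $\theta = u(\eta,\sigma)$, so $\theta_t = u_{\sigma} + u_{\eta}$ and $\theta_{ss} = u_{\eta\eta}$.
Hence $\theta_t - \theta_s = u_{\sigma}$ and the PDE becomes the heat equation $u_{\sigma} = 2u_{\eta\eta}$ on $\eta \in \mathbb{R}$.
Initial data: $u(\eta,0) = \theta(\eta,0) = 3 \sin(4 \eta)$. Each mode $\sin(n\eta)$ decays as $e^{-2n^2\sigma}$ on $\mathbb{R}$, so $u(\eta,\sigma) = \sum c_n e^{-2n^2\sigma} \sin(n\eta)$ with $c_4=3$: $u(\eta,\sigma) = 3 e^{-32 \sigma} \sin(4 \eta)$.
Substituting back: $\theta(s,t) = u(s + t, t)$.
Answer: $\theta(s, t) = 3 e^{-32 t} \sin(4 s + 4 t)$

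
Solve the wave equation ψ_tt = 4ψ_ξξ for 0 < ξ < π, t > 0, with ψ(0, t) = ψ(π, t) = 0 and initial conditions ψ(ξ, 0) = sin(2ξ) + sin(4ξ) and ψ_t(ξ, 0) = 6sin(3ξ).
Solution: Using separation of variables ψ = X(ξ)T(t):
Eigenfunctions: sin(nξ), n = 1, 2, 3, ...
General solution: ψ(ξ, t) = Σ [A_n cos(2n t) + B_n sin(2n t)] sin(nξ)
From ψ(ξ,0) = sin(2ξ) + sin(4ξ): A_2=1, A_4=1. From ψ_t(ξ,0) = 6sin(3ξ), using ψ_t(ξ,0) = Σ ω_n B_n sin(nξ) with ω_n = 2n: B_3 = 6/6 = 1.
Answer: ψ(ξ, t) = sin(6t)sin(3ξ) + sin(2ξ)cos(4t) + sin(4ξ)cos(8t)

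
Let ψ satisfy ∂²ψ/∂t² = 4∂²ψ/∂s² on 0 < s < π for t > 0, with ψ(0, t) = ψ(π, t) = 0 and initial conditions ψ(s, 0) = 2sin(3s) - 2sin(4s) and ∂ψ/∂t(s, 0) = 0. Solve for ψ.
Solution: Separating variables: ψ = Σ [A_n cos(ω_n t) + B_n sin(ω_n t)] sin(ns), ω_n = 2n. From ICs: A_3=2, A_4=-2.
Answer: ψ(s, t) = 2sin(3s)cos(6t) - 2sin(4s)cos(8t)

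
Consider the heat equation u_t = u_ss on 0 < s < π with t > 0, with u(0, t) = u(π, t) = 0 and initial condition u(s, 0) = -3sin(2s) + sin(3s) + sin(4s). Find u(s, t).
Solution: Using separation of variables u = X(s)T(t):
Eigenfunctions: sin(ns), n = 1, 2, 3, ...
General solution: u(s, t) = Σ c_n sin(ns) exp(-n² t)
Matching u(s,0) = -3sin(2s) + sin(3s) + sin(4s) term by term: c_2=-3, c_3=1, c_4=1.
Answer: u(s, t) = -3exp(-4t)sin(2s) + exp(-9t)sin(3s) + exp(-16t)sin(4s)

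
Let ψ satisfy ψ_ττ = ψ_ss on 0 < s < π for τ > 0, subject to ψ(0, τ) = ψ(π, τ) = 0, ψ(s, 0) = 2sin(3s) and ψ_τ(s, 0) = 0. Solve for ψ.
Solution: Separating variables: ψ = Σ [A_n cos(ω_n τ) + B_n sin(ω_n τ)] sin(ns), ω_n = n. From ICs: A_3=2.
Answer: ψ(s, τ) = 2sin(3s)cos(3τ)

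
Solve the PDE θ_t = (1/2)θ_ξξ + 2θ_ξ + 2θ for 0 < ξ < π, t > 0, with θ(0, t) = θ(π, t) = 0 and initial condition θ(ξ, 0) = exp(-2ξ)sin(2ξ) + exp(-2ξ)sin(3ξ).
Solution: Substitute θ = exp(-2ξ)u.
Then θ_ξ = exp(-2ξ)(u_ξ - 2u), θ_ξξ = exp(-2ξ)(u_ξξ - 4u_ξ + 4u), θ_t = exp(-2ξ)u_t; substituting and dividing by exp(-2ξ), the lower-order terms cancel: u_t = (1/2)u_ξξ (standard heat equation).
Data for u: u(ξ,0) = exp(2ξ)θ(ξ,0) = sin(2ξ) + sin(3ξ). The boundary conditions carry over: u(0,t) = u(π,t) = 0.
Separating variables: u = Σ c_n exp(-n²t/2) sin(nξ). From u(ξ,0) = sin(2ξ) + sin(3ξ): c_2=1, c_3=1.
So u(ξ,t) = exp(-2t)sin(2ξ) + exp(-9t/2)sin(3ξ), and θ(ξ,t) = exp(-2ξ)u(ξ,t).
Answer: θ(ξ, t) = exp(-2t)exp(-2ξ)sin(2ξ) + exp(-9t/2)exp(-2ξ)sin(3ξ)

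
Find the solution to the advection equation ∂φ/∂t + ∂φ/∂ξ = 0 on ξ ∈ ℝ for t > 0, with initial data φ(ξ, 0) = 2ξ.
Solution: By method of characteristics (waves move right with speed 1):
Along characteristics ξ - t = const, φ is constant, so φ(ξ,t) = f(ξ - t) with f = φ(·, 0).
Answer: φ(ξ, t) = -2t + 2ξ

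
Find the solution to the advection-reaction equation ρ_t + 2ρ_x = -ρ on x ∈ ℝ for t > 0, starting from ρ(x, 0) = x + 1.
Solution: Substitute ρ = exp(-t)u.
Then ρ_t = exp(-t)(u_t - u), ρ_x = exp(-t)u_x; substituting and dividing by exp(-t), the lower-order terms cancel: u_t + 2u_x = 0 (standard advection equation).
Data for u: u(x,0) = ρ(x,0) = x + 1.
By characteristics (dx/dt = 2), u(x,t) = f(x - 2t) with f = u(·, 0).
So u(x,t) = -2t + x + 1, and ρ(x,t) = exp(-t)u(x,t).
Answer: ρ(x, t) = -2texp(-t) + xexp(-t) + exp(-t)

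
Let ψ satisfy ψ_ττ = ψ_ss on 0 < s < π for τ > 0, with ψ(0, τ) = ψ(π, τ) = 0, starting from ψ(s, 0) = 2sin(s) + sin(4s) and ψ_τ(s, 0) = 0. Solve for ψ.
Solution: Using separation of variables ψ = X(s)T(τ):
Eigenfunctions: sin(ns), n = 1, 2, 3, ...
General solution: ψ(s, τ) = Σ [A_n cos(n τ) + B_n sin(n τ)] sin(ns)
From ψ(s,0) = 2sin(s) + sin(4s): A_1=2, A_4=1. From ψ_τ(s,0) = 0: all B_n = 0.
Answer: ψ(s, τ) = 2sin(s)cos(τ) + sin(4s)cos(4τ)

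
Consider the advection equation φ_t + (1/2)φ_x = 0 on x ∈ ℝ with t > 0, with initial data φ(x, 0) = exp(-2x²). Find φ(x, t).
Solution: By characteristics (dx/dt = 1/2), φ(x,t) = f(x - (1/2)t) with f = φ(·, 0).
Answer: φ(x, t) = exp(-2(-t/2 + x)²)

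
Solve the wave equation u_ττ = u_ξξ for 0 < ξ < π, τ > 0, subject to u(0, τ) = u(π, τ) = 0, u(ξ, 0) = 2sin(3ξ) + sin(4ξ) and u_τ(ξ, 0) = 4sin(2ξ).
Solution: Using separation of variables u = X(ξ)T(τ):
Eigenfunctions: sin(nξ), n = 1, 2, 3, ...
General solution: u(ξ, τ) = Σ [A_n cos(n τ) + B_n sin(n τ)] sin(nξ)
From u(ξ,0) = 2sin(3ξ) + sin(4ξ): A_3=2, A_4=1. From u_τ(ξ,0) = 4sin(2ξ), using u_τ(ξ,0) = Σ ω_n B_n sin(nξ) with ω_n = n: B_2 = 4/2 = 2.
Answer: u(ξ, τ) = 2sin(2ξ)sin(2τ) + 2sin(3ξ)cos(3τ) + sin(4ξ)cos(4τ)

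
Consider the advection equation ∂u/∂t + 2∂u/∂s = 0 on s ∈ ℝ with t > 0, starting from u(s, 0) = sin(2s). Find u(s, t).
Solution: By characteristics (ds/dt = 2), u(s,t) = f(s - 2t) with f = u(·, 0).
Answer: u(s, t) = sin(2s - 4t)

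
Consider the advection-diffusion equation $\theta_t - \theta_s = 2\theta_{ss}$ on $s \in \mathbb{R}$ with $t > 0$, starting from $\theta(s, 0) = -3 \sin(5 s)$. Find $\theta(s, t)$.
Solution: Moving frame: $\eta = s + t$, $\sigma = t$, $\theta = u(\eta,\sigma)$, so $\theta_t = u_{\sigma} + u_{\eta}$ and $\theta_{ss} = u_{\eta\eta}$.
Hence $\theta_t - \theta_s = u_{\sigma}$ and the PDE becomes the heat equation $u_{\sigma} = 2u_{\eta\eta}$ on $\eta \in \mathbb{R}$.
Initial data: $u(\eta,0) = \theta(\eta,0) = -3 \sin(5 \eta)$. Each mode $\sin(n\eta)$ decays as $e^{-2n^2\sigma}$ on $\mathbb{R}$, so $u(\eta,\sigma) = \sum c_n e^{-2n^2\sigma} \sin(n\eta)$ with $c_5=-3$: $u(\eta,\sigma) = -3 e^{-50 \sigma} \sin(5 \eta)$.
Substituting back: $\theta(s,t) = u(s + t, t)$.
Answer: $\theta(s, t) = -3 e^{-50 t} \sin(5 s + 5 t)$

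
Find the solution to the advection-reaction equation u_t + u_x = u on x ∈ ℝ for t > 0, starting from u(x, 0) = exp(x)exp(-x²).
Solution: Substitute u = exp(x)w.
Then u_x = exp(x)(w_x + w), u_t = exp(x)w_t; substituting and dividing by exp(x), the lower-order terms cancel: w_t + w_x = 0 (standard advection equation).
Data for w: w(x,0) = exp(-x)u(x,0) = exp(-x²).
By characteristics (dx/dt = 1), w(x,t) = f(x - t) with f = w(·, 0).
So w(x,t) = exp(-(-t + x)²), and u(x,t) = exp(x)w(x,t).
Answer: u(x, t) = exp(x)exp(-(-t + x)²)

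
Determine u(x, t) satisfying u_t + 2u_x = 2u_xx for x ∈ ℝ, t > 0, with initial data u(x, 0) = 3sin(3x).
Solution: Moving frame: η = x - 2t, σ = t, u = w(η,σ), so u_t = w_σ - 2w_η and u_xx = w_ηη.
Hence u_t + 2u_x = w_σ and the PDE becomes the heat equation w_σ = 2w_ηη on η ∈ ℝ.
Initial data: w(η,0) = u(η,0) = 3sin(3η). Each mode sin(nη) decays as exp(-2n²σ) on ℝ, so w(η,σ) = Σ c_n exp(-2n²σ) sin(nη) with c_3=3: w(η,σ) = 3exp(-18σ)sin(3η).
Substituting back: u(x,t) = w(x - 2t, t).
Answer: u(x, t) = -3exp(-18t)sin(6t - 3x)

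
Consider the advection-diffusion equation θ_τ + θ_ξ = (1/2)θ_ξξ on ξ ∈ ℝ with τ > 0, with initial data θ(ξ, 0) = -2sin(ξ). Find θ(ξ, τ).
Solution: Moving frame: η = ξ - τ, σ = τ, θ = u(η,σ), so θ_τ = u_σ - u_η and θ_ξξ = u_ηη.
Hence θ_τ + θ_ξ = u_σ and the PDE becomes the heat equation u_σ = (1/2)u_ηη on η ∈ ℝ.
Initial data: u(η,0) = θ(η,0) = -2sin(η). Each mode sin(nη) decays as exp(-n²σ/2) on ℝ, so u(η,σ) = Σ c_n exp(-n²σ/2) sin(nη) with c_1=-2: u(η,σ) = -2exp(-σ/2)sin(η).
Substituting back: θ(ξ,τ) = u(ξ - τ, τ).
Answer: θ(ξ, τ) = -2exp(-τ/2)sin(ξ - τ)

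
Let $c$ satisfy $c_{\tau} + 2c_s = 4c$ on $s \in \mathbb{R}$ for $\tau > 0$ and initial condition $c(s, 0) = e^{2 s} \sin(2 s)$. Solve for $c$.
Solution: Substitute $c = e^{2s}u$, i.e. $u = e^{-2s}c$.
By the product rule, $c_s = e^{2s}(u_s + 2u)$, $c_{\tau} = e^{2s}u_{\tau}$.
Substituting into the PDE and dividing by $e^{2s}$: $u_{\tau} + 2(u_s + 2u) = 4u$.
The lower-order terms cancel, leaving the standard advection equation $u_{\tau} + 2u_s = 0$.
Initial data for $u$: $u(s,0) = e^{-2s}c(s,0) = \sin(2 s)$.
Solve for $u$:
  By method of characteristics (waves move right with speed 2):
  Along characteristics $s - 2\tau =$ const, $u$ is constant, so $u(s,\tau) = f(s - 2\tau)$ with $f = u( \cdot , 0)$.
Hence $u(s,\tau) = \sin(2 s - 4 \tau)$.
Transform back: $c(s,\tau) = e^{2s}u(s,\tau)$.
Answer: $c(s, \tau) = - e^{2 s} \sin(4 \tau - 2 s)$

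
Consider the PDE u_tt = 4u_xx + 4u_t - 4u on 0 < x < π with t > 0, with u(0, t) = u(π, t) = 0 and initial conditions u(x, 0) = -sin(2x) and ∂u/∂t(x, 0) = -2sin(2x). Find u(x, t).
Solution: Substitute u = exp(2t)w, i.e. w = exp(-2t)u.
By the product rule, u_t = exp(2t)(w_t + 2w), u_tt = exp(2t)(w_tt + 4w_t + 4w), u_xx = exp(2t)w_xx.
Substituting into the PDE and dividing by exp(2t): w_tt + 4w_t + 4w = 4w_xx + 4(w_t + 2w) - 4w.
The lower-order terms cancel, leaving the standard wave equation w_tt = 4w_xx.
Initial data for w: w(x,0) = u(x,0) = -sin(2x); w_t(x,0) = u_t(x,0) - 2u(x,0) = 0. The boundary conditions carry over: w(0,t) = w(π,t) = 0.
Solve for w:
  Using separation of variables w = X(x)T(t):
  Eigenfunctions: sin(nx), n = 1, 2, 3, ...
  General solution: w(x, t) = Σ [A_n cos(2n t) + B_n sin(2n t)] sin(nx)
  From w(x,0) = -sin(2x): A_2=-1. From w_t(x,0) = 0: all B_n = 0.
Hence w(x,t) = -sin(2x)cos(4t).
Transform back: u(x,t) = exp(2t)w(x,t).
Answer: u(x, t) = -exp(2t)sin(2x)cos(4t)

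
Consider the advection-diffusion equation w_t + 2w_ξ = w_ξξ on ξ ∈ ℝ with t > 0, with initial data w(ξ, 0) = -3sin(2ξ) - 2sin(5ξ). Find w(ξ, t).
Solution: Moving frame: η = ξ - 2t, σ = t, w = u(η,σ), so w_t = u_σ - 2u_η and w_ξξ = u_ηη.
Hence w_t + 2w_ξ = u_σ and the PDE becomes the heat equation u_σ = u_ηη on η ∈ ℝ.
Initial data: u(η,0) = w(η,0) = -3sin(2η) - 2sin(5η). Each mode sin(nη) decays as exp(-n²σ) on ℝ, so u(η,σ) = Σ c_n exp(-n²σ) sin(nη) with c_2=-3, c_5=-2: u(η,σ) = -3exp(-4σ)sin(2η) - 2exp(-25σ)sin(5η).
Substituting back: w(ξ,t) = u(ξ - 2t, t).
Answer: w(ξ, t) = 3exp(-4t)sin(4t - 2ξ) + 2exp(-25t)sin(10t - 5ξ)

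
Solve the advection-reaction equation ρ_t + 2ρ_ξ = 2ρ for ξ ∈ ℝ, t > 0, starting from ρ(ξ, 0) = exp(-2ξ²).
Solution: Substitute ρ = exp(2t)u, i.e. u = exp(-2t)ρ.
By the product rule, ρ_t = exp(2t)(u_t + 2u), ρ_ξ = exp(2t)u_ξ.
Substituting into the PDE and dividing by exp(2t): u_t + 2u + 2u_ξ = 2u.
The lower-order terms cancel, leaving the standard advection equation u_t + 2u_ξ = 0.
Initial data for u: u(ξ,0) = ρ(ξ,0) = exp(-2ξ²).
Solve for u:
  By method of characteristics (waves move right with speed 2):
  Along characteristics ξ - 2t = const, u is constant, so u(ξ,t) = f(ξ - 2t) with f = u(·, 0).
Hence u(ξ,t) = exp(-2(-2t + ξ)²).
Transform back: ρ(ξ,t) = exp(2t)u(ξ,t).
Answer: ρ(ξ, t) = exp(2t)exp(-2(-2t + ξ)²)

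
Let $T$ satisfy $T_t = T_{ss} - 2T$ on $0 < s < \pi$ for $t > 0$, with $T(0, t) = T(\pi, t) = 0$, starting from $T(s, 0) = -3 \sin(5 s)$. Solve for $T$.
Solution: Substitute $T = e^{-2t}u$, i.e. $u = e^{2t}T$.
By the product rule, $T_t = e^{-2t}(u_t - 2u)$, $T_{ss} = e^{-2t}u_{ss}$.
Substituting into the PDE and dividing by $e^{-2t}$: $u_t - 2u = u_{ss} - 2u$.
The lower-order terms cancel, leaving the standard heat equation $u_t = u_{ss}$.
Initial data for $u$: $u(s,0) = T(s,0) = -3 \sin(5 s)$. The boundary conditions carry over: $u(0,t) = u(\pi,t) = 0$.
Solve for $u$:
  Using separation of variables $u = X(s)G(t)$:
  Eigenfunctions: $\sin(ns)$, $n = 1, 2, 3, \ldots$
  General solution: $u(s, t) = \sum c_n \sin(ns) e^{-n^2 t}$
  Matching $u(s,0) = -3 \sin(5 s)$ term by term: $c_5=-3$.
Hence $u(s,t) = -3 e^{-25 t} \sin(5 s)$.
Transform back: $T(s,t) = e^{-2t}u(s,t)$.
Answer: $T(s, t) = -3 e^{-27 t} \sin(5 s)$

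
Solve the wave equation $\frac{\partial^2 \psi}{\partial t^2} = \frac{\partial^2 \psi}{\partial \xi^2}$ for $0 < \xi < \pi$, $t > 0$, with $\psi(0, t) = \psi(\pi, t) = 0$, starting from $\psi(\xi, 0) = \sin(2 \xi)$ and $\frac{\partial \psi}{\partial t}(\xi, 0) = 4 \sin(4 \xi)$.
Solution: Separating variables: $\psi = \sum [A_n \cos(\omega_n t) + B_n \sin(\omega_n t)] \sin(n\xi)$, $\omega_n = n$. From ICs ($B_n$ = velocity coefficient / $\omega_n$): $A_2=1, B_4=1$.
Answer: $\psi(\xi, t) = \sin(2 \xi) \cos(2 t) + \sin(4 \xi) \sin(4 t)$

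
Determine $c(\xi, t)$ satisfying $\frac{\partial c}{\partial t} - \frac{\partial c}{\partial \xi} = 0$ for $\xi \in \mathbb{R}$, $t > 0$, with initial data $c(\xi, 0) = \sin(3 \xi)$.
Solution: By characteristics ($d\xi/dt = -1$), $c(\xi,t) = f(\xi + t)$ with $f = c( \cdot , 0)$.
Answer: $c(\xi, t) = \sin(3 \xi + 3 t)$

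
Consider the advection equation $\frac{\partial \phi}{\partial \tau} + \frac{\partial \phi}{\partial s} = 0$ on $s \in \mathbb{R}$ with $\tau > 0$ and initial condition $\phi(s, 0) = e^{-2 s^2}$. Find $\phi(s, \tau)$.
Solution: By method of characteristics (waves move right with speed 1):
Along characteristics $s - \tau =$ const, $\phi$ is constant, so $\phi(s,\tau) = f(s - \tau)$ with $f = \phi( \cdot , 0)$.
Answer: $\phi(s, \tau) = e^{-2 (-\tau + s)^2}$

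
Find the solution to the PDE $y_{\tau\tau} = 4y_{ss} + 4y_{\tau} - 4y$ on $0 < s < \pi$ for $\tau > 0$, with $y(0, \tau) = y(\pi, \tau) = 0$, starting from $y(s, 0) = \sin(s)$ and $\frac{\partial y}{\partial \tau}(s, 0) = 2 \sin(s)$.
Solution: Substitute $y = e^{2\tau}u$, i.e. $u = e^{-2\tau}y$.
By the product rule, $y_{\tau} = e^{2\tau}(u_{\tau} + 2u)$, $y_{\tau\tau} = e^{2\tau}(u_{\tau\tau} + 4u_{\tau} + 4u)$, $y_{ss} = e^{2\tau}u_{ss}$.
Substituting into the PDE and dividing by $e^{2\tau}$: $u_{\tau\tau} + 4u_{\tau} + 4u = 4u_{ss} + 4(u_{\tau} + 2u) - 4u$.
The lower-order terms cancel, leaving the standard wave equation $u_{\tau\tau} = 4u_{ss}$.
Initial data for $u$: $u(s,0) = y(s,0) = \sin(s)$; $u_{\tau}(s,0) = y_{\tau}(s,0) - 2y(s,0) = 0$. The boundary conditions carry over: $u(0,\tau) = u(\pi,\tau) = 0$.
Solve for $u$:
  Using separation of variables $u = X(s)T(\tau)$:
  Eigenfunctions: $\sin(ns)$, $n = 1, 2, 3, \ldots$
  General solution: $u(s, \tau) = \sum [A_n \cos(2n \tau) + B_n \sin(2n \tau)] \sin(ns)$
  From $u(s,0) = \sin(s)$: $A_1=1$. From $u_{\tau}(s,0) = 0$: all $B_n = 0$.
Hence $u(s,\tau) = \sin(s) \cos(2 \tau)$.
Transform back: $y(s,\tau) = e^{2\tau}u(s,\tau)$.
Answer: $y(s, \tau) = e^{2 \tau} \sin(s) \cos(2 \tau)$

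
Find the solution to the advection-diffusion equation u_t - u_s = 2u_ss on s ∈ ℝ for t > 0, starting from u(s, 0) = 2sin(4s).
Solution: Change to a moving frame: let η = s + t, σ = t and write u(s,t) = w(η,σ).
By the chain rule u_t = w_σ + w_η, u_s = w_η, u_ss = w_ηη.
Then u_t - u_s = w_σ: the advection term cancels and the PDE becomes the heat equation w_σ = 2w_ηη on η ∈ ℝ.
Initial data: w(η,0) = u(η,0) = 2sin(4η).
On η ∈ ℝ each mode satisfies (sin(nη))″ = -n² sin(nη), so exp(-2n²σ) sin(nη) solves the heat equation; by superposition w(η,σ) = Σ c_n exp(-2n²σ) sin(nη).
Reading off the coefficients: c_4=2, so w(η,σ) = 2exp(-32σ)sin(4η).
Substituting back η = s + t, σ = t: u(s,t) = w(s + t, t).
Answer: u(s, t) = 2exp(-32t)sin(4s + 4t)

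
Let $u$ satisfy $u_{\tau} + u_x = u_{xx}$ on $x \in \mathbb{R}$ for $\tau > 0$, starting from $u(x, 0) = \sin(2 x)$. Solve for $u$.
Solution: Moving frame: $\eta = x - \tau$, $\sigma = \tau$, $u = w(\eta,\sigma)$, so $u_{\tau} = w_{\sigma} - w_{\eta}$ and $u_{xx} = w_{\eta\eta}$.
Hence $u_{\tau} + u_x = w_{\sigma}$ and the PDE becomes the heat equation $w_{\sigma} = w_{\eta\eta}$ on $\eta \in \mathbb{R}$.
Initial data: $w(\eta,0) = u(\eta,0) = \sin(2 \eta)$. Each mode $\sin(n\eta)$ decays as $e^{-n^2\sigma}$ on $\mathbb{R}$, so $w(\eta,\sigma) = \sum c_n e^{-n^2\sigma} \sin(n\eta)$ with $c_2=1$: $w(\eta,\sigma) = e^{-4 \sigma} \sin(2 \eta)$.
Substituting back: $u(x,\tau) = w(x - \tau, \tau)$.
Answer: $u(x, \tau) = - e^{-4 \tau} \sin(2 \tau - 2 x)$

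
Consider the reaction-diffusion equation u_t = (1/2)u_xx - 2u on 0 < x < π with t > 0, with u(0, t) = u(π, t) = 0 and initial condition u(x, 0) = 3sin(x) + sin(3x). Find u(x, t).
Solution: Substitute u = exp(-2t)w, i.e. w = exp(2t)u.
By the product rule, u_t = exp(-2t)(w_t - 2w), u_xx = exp(-2t)w_xx.
Substituting into the PDE and dividing by exp(-2t): w_t - 2w = (1/2)w_xx - 2w.
The lower-order terms cancel, leaving the standard heat equation w_t = (1/2)w_xx.
Initial data for w: w(x,0) = u(x,0) = 3sin(x) + sin(3x). The boundary conditions carry over: w(0,t) = w(π,t) = 0.
Solve for w:
  Using separation of variables w = X(x)T(t):
  Eigenfunctions: sin(nx), n = 1, 2, 3, ...
  General solution: w(x, t) = Σ c_n sin(nx) exp(-n² t/2)
  Matching w(x,0) = 3sin(x) + sin(3x) term by term: c_1=3, c_3=1.
Hence w(x,t) = 3exp(-t/2)sin(x) + exp(-9t/2)sin(3x).
Transform back: u(x,t) = exp(-2t)w(x,t).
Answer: u(x, t) = 3exp(-5t/2)sin(x) + exp(-13t/2)sin(3x)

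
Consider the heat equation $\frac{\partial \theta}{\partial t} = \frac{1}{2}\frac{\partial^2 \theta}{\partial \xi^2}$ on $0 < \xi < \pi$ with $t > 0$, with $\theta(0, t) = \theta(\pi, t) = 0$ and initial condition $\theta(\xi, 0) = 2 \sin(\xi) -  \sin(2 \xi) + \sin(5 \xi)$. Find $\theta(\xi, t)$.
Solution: Using separation of variables $\theta = X(\xi)G(t)$:
Eigenfunctions: $\sin(n\xi)$, $n = 1, 2, 3, \ldots$
General solution: $\theta(\xi, t) = \sum c_n \sin(n\xi) e^{-n^2 t/2}$
Matching $\theta(\xi,0) = 2 \sin(\xi) - \sin(2 \xi) + \sin(5 \xi)$ term by term: $c_1=2, c_2=-1, c_5=1$.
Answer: $\theta(\xi, t) = - e^{-2 t} \sin(2 \xi) + 2 e^{-t/2} \sin(\xi) + e^{-25 t/2} \sin(5 \xi)$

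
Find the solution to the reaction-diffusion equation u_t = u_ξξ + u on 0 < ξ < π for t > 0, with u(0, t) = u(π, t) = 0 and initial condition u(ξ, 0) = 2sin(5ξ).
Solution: Substitute u = exp(t)w, i.e. w = exp(-t)u.
By the product rule, u_t = exp(t)(w_t + w), u_ξξ = exp(t)w_ξξ.
Substituting into the PDE and dividing by exp(t): w_t + w = w_ξξ + w.
The lower-order terms cancel, leaving the standard heat equation w_t = w_ξξ.
Initial data for w: w(ξ,0) = u(ξ,0) = 2sin(5ξ). The boundary conditions carry over: w(0,t) = w(π,t) = 0.
Solve for w:
  Using separation of variables w = X(ξ)T(t):
  Eigenfunctions: sin(nξ), n = 1, 2, 3, ...
  General solution: w(ξ, t) = Σ c_n sin(nξ) exp(-n² t)
  Matching w(ξ,0) = 2sin(5ξ) term by term: c_5=2.
Hence w(ξ,t) = 2exp(-25t)sin(5ξ).
Transform back: u(ξ,t) = exp(t)w(ξ,t).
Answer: u(ξ, t) = 2exp(-24t)sin(5ξ)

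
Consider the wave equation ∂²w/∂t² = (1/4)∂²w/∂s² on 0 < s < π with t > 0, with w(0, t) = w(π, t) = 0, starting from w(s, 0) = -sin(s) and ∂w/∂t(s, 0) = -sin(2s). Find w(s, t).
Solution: Separating variables: w = Σ [A_n cos(ω_n t) + B_n sin(ω_n t)] sin(ns), ω_n = n/2. From ICs (B_n = velocity coefficient / ω_n): A_1=-1, B_2=-1.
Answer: w(s, t) = -sin(s)cos(t/2) - sin(2s)sin(t)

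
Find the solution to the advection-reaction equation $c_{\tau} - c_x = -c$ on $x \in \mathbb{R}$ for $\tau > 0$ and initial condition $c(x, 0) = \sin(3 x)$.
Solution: Substitute $c = e^{-\tau}u$, i.e. $u = e^{\tau}c$.
By the product rule, $c_{\tau} = e^{-\tau}(u_{\tau} - u)$, $c_x = e^{-\tau}u_x$.
Substituting into the PDE and dividing by $e^{-\tau}$: $u_{\tau} - u - u_x = -u$.
The lower-order terms cancel, leaving the standard advection equation $u_{\tau} - u_x = 0$.
Initial data for $u$: $u(x,0) = c(x,0) = \sin(3 x)$.
Solve for $u$:
  By method of characteristics (waves move left with speed 1):
  Along characteristics $x + \tau =$ const, $u$ is constant, so $u(x,\tau) = f(x + \tau)$ with $f = u( \cdot , 0)$.
Hence $u(x,\tau) = \sin(3 x + 3 \tau)$.
Transform back: $c(x,\tau) = e^{-\tau}u(x,\tau)$.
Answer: $c(x, \tau) = e^{-\tau} \sin(3 \tau + 3 x)$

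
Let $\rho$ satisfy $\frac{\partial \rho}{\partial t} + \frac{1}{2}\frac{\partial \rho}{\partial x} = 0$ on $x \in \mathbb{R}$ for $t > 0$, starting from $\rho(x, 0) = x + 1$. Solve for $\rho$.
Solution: By method of characteristics (waves move right with speed 1/2):
Along characteristics $x - \frac{1}{2}t =$ const, $\rho$ is constant, so $\rho(x,t) = f(x - \frac{1}{2}t)$ with $f = \rho( \cdot , 0)$.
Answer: $\rho(x, t) = -\frac{1}{2} t + x + 1$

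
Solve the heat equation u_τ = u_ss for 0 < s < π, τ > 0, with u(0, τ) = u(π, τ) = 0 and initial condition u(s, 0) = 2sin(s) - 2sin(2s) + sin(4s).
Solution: Using separation of variables u = X(s)T(τ):
Eigenfunctions: sin(ns), n = 1, 2, 3, ...
General solution: u(s, τ) = Σ c_n sin(ns) exp(-n² τ)
Matching u(s,0) = 2sin(s) - 2sin(2s) + sin(4s) term by term: c_1=2, c_2=-2, c_4=1.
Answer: u(s, τ) = 2exp(-τ)sin(s) - 2exp(-4τ)sin(2s) + exp(-16τ)sin(4s)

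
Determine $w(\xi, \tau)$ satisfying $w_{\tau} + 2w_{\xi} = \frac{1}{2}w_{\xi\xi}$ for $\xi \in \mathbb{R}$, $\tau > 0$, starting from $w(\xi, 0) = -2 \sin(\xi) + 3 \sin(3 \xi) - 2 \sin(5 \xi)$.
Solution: Change to a moving frame: let $\eta = \xi - 2\tau$, $\sigma = \tau$ and write $w(\xi,\tau) = u(\eta,\sigma)$.
By the chain rule $w_{\tau} = u_{\sigma} - 2u_{\eta}$, $w_{\xi} = u_{\eta}$, $w_{\xi\xi} = u_{\eta\eta}$.
Then $w_{\tau} + 2w_{\xi} = u_{\sigma}$: the advection term cancels and the PDE becomes the heat equation $u_{\sigma} = \frac{1}{2}u_{\eta\eta}$ on $\eta \in \mathbb{R}$.
Initial data: $u(\eta,0) = w(\eta,0) = -2 \sin(\eta) + 3 \sin(3 \eta) - 2 \sin(5 \eta)$.
On $\eta \in \mathbb{R}$ each mode satisfies $(\sin(n\eta))'' = -n^2 \sin(n\eta)$, so $e^{-n^2\sigma/2} \sin(n\eta)$ solves the heat equation; by superposition $u(\eta,\sigma) = \sum c_n e^{-n^2\sigma/2} \sin(n\eta)$.
Reading off the coefficients: $c_1=-2, c_3=3, c_5=-2$, so $u(\eta,\sigma) = -2 e^{-\sigma/2} \sin(\eta) + 3 e^{-9 \sigma/2} \sin(3 \eta) - 2 e^{-25 \sigma/2} \sin(5 \eta)$.
Substituting back $\eta = \xi - 2\tau$, $\sigma = \tau$: $w(\xi,\tau) = u(\xi - 2\tau, \tau)$.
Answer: $w(\xi, \tau) = 2 e^{-\tau/2} \sin(2 \tau - \xi) - 3 e^{-9 \tau/2} \sin(6 \tau - 3 \xi) + 2 e^{-25 \tau/2} \sin(10 \tau - 5 \xi)$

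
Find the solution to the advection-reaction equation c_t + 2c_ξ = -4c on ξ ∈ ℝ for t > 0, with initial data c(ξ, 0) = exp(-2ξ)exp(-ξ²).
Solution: Substitute c = exp(-2ξ)u.
Then c_ξ = exp(-2ξ)(u_ξ - 2u), c_t = exp(-2ξ)u_t; substituting and dividing by exp(-2ξ), the lower-order terms cancel: u_t + 2u_ξ = 0 (standard advection equation).
Data for u: u(ξ,0) = exp(2ξ)c(ξ,0) = exp(-ξ²).
By characteristics (dξ/dt = 2), u(ξ,t) = f(ξ - 2t) with f = u(·, 0).
So u(ξ,t) = exp(-(-2t + ξ)²), and c(ξ,t) = exp(-2ξ)u(ξ,t).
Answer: c(ξ, t) = exp(-2ξ)exp(-(-2t + ξ)²)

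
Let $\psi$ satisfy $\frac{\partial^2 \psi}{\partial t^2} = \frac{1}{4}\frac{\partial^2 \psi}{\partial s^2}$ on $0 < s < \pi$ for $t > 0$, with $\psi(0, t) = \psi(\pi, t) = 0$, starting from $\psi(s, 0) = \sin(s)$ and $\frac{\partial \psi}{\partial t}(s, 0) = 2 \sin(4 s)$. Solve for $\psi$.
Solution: Separating variables: $\psi = \sum [A_n \cos(\omega_n t) + B_n \sin(\omega_n t)] \sin(ns)$, $\omega_n = n/2$. From ICs ($B_n$ = velocity coefficient / $\omega_n$): $A_1=1, B_4=1$.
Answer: $\psi(s, t) = \sin(s) \cos(t/2) + \sin(4 s) \sin(2 t)$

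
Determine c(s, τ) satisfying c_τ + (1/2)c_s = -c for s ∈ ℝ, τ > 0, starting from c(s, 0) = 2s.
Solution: Substitute c = exp(-τ)u.
Then c_τ = exp(-τ)(u_τ - u), c_s = exp(-τ)u_s; substituting and dividing by exp(-τ), the lower-order terms cancel: u_τ + (1/2)u_s = 0 (standard advection equation).
Data for u: u(s,0) = c(s,0) = 2s.
By characteristics (ds/dτ = 1/2), u(s,τ) = f(s - (1/2)τ) with f = u(·, 0).
So u(s,τ) = 2s - τ, and c(s,τ) = exp(-τ)u(s,τ).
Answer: c(s, τ) = 2sexp(-τ) - τexp(-τ)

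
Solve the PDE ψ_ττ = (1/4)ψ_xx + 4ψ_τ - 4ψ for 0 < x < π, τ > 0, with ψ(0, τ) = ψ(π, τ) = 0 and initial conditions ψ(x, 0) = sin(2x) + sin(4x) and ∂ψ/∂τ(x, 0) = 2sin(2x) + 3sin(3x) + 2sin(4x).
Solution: Substitute ψ = exp(2τ)u.
Then ψ_τ = exp(2τ)(u_τ + 2u), ψ_ττ = exp(2τ)(u_ττ + 4u_τ + 4u), ψ_xx = exp(2τ)u_xx; substituting and dividing by exp(2τ), the lower-order terms cancel: u_ττ = (1/4)u_xx (standard wave equation).
Data for u: u(x,0) = ψ(x,0) = sin(2x) + sin(4x); u_τ(x,0) = ψ_τ(x,0) - 2ψ(x,0) = 3sin(3x). The boundary conditions carry over: u(0,τ) = u(π,τ) = 0.
Separating variables: u = Σ [A_n cos(ω_n τ) + B_n sin(ω_n τ)] sin(nx), ω_n = n/2. From ICs (B_n = velocity coefficient / ω_n): A_2=1, A_4=1, B_3=2.
So u(x,τ) = sin(2x)cos(τ) + 2sin(3x)sin(3τ/2) + sin(4x)cos(2τ), and ψ(x,τ) = exp(2τ)u(x,τ).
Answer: ψ(x, τ) = exp(2τ)sin(2x)cos(τ) + 2exp(2τ)sin(3x)sin(3τ/2) + exp(2τ)sin(4x)cos(2τ)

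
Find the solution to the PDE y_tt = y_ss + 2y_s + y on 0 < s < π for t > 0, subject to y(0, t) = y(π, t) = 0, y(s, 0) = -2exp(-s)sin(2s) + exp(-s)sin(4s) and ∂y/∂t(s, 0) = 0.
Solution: Substitute y = exp(-s)u.
Then y_s = exp(-s)(u_s - u), y_ss = exp(-s)(u_ss - 2u_s + u), y_tt = exp(-s)u_tt; substituting and dividing by exp(-s), the lower-order terms cancel: u_tt = u_ss (standard wave equation).
Data for u: u(s,0) = exp(s)y(s,0) = -2sin(2s) + sin(4s); u_t(s,0) = exp(s)y_t(s,0) = 0. The boundary conditions carry over: u(0,t) = u(π,t) = 0.
Separating variables: u = Σ [A_n cos(ω_n t) + B_n sin(ω_n t)] sin(ns), ω_n = n. From ICs: A_2=-2, A_4=1.
So u(s,t) = -2sin(2s)cos(2t) + sin(4s)cos(4t), and y(s,t) = exp(-s)u(s,t).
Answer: y(s, t) = -2exp(-s)sin(2s)cos(2t) + exp(-s)sin(4s)cos(4t)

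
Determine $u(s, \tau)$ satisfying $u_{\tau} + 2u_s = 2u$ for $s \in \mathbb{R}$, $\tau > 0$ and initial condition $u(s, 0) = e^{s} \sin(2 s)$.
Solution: Substitute $u = e^{s}w$.
Then $u_s = e^{s}(w_s + w)$, $u_{\tau} = e^{s}w_{\tau}$; substituting and dividing by $e^{s}$, the lower-order terms cancel: $w_{\tau} + 2w_s = 0$ (standard advection equation).
Data for $w$: $w(s,0) = e^{-s}u(s,0) = \sin(2 s)$.
By characteristics ($ds/d\tau = 2$), $w(s,\tau) = f(s - 2\tau)$ with $f = w( \cdot , 0)$.
So $w(s,\tau) = \sin(2 s - 4 \tau)$, and $u(s,\tau) = e^{s}w(s,\tau)$.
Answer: $u(s, \tau) = - e^{s} \sin(4 \tau - 2 s)$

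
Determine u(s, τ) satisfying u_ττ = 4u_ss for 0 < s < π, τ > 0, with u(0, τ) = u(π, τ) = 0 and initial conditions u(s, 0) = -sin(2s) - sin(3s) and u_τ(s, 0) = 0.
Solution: Using separation of variables u = X(s)T(τ):
Eigenfunctions: sin(ns), n = 1, 2, 3, ...
General solution: u(s, τ) = Σ [A_n cos(2n τ) + B_n sin(2n τ)] sin(ns)
From u(s,0) = -sin(2s) - sin(3s): A_2=-1, A_3=-1. From u_τ(s,0) = 0: all B_n = 0.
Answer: u(s, τ) = -sin(2s)cos(4τ) - sin(3s)cos(6τ)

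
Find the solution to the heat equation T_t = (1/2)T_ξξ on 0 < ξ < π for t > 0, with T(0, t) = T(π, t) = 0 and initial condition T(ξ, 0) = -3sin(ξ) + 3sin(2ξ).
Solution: Using separation of variables T = X(ξ)G(t):
Eigenfunctions: sin(nξ), n = 1, 2, 3, ...
General solution: T(ξ, t) = Σ c_n sin(nξ) exp(-n² t/2)
Matching T(ξ,0) = -3sin(ξ) + 3sin(2ξ) term by term: c_1=-3, c_2=3.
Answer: T(ξ, t) = 3exp(-2t)sin(2ξ) - 3exp(-t/2)sin(ξ)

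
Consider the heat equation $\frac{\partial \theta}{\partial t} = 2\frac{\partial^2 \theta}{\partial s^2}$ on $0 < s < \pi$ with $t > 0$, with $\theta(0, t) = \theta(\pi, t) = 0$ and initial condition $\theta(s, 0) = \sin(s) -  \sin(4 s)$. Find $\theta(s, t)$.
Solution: Separating variables: $\theta = \sum c_n e^{-2n^2t} \sin(ns)$. From $\theta(s,0) = \sin(s) - \sin(4 s)$: $c_1=1, c_4=-1$.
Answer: $\theta(s, t) = e^{-2 t} \sin(s) -  e^{-32 t} \sin(4 s)$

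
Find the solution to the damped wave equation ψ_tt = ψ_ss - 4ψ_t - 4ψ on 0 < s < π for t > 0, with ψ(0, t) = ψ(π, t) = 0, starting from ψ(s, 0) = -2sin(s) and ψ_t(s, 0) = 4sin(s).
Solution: Substitute ψ = exp(-2t)u.
Then ψ_t = exp(-2t)(u_t - 2u), ψ_tt = exp(-2t)(u_tt - 4u_t + 4u), ψ_ss = exp(-2t)u_ss; substituting and dividing by exp(-2t), the lower-order terms cancel: u_tt = u_ss (standard wave equation).
Data for u: u(s,0) = ψ(s,0) = -2sin(s); u_t(s,0) = ψ_t(s,0) + 2ψ(s,0) = 0. The boundary conditions carry over: u(0,t) = u(π,t) = 0.
Separating variables: u = Σ [A_n cos(ω_n t) + B_n sin(ω_n t)] sin(ns), ω_n = n. From ICs: A_1=-2.
So u(s,t) = -2sin(s)cos(t), and ψ(s,t) = exp(-2t)u(s,t).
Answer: ψ(s, t) = -2exp(-2t)sin(s)cos(t)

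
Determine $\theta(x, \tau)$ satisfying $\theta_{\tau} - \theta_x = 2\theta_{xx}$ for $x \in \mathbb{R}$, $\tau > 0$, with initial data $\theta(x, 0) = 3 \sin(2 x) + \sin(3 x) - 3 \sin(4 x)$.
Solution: Moving frame: $\eta = x + \tau$, $\sigma = \tau$, $\theta = u(\eta,\sigma)$, so $\theta_{\tau} = u_{\sigma} + u_{\eta}$ and $\theta_{xx} = u_{\eta\eta}$.
Hence $\theta_{\tau} - \theta_x = u_{\sigma}$ and the PDE becomes the heat equation $u_{\sigma} = 2u_{\eta\eta}$ on $\eta \in \mathbb{R}$.
Initial data: $u(\eta,0) = \theta(\eta,0) = 3 \sin(2 \eta) + \sin(3 \eta) - 3 \sin(4 \eta)$. Each mode $\sin(n\eta)$ decays as $e^{-2n^2\sigma}$ on $\mathbb{R}$, so $u(\eta,\sigma) = \sum c_n e^{-2n^2\sigma} \sin(n\eta)$ with $c_2=3, c_3=1, c_4=-3$: $u(\eta,\sigma) = 3 e^{-8 \sigma} \sin(2 \eta) + e^{-18 \sigma} \sin(3 \eta) - 3 e^{-32 \sigma} \sin(4 \eta)$.
Substituting back: $\theta(x,\tau) = u(x + \tau, \tau)$.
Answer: $\theta(x, \tau) = 3 e^{-8 \tau} \sin(2 \tau + 2 x) + e^{-18 \tau} \sin(3 \tau + 3 x) - 3 e^{-32 \tau} \sin(4 \tau + 4 x)$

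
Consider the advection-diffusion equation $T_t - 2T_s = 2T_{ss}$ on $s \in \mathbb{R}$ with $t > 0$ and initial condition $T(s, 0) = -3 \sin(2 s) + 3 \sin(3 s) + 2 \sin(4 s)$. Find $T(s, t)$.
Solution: Moving frame: $\eta = s + 2t$, $\sigma = t$, $T = u(\eta,\sigma)$, so $T_t = u_{\sigma} + 2u_{\eta}$ and $T_{ss} = u_{\eta\eta}$.
Hence $T_t - 2T_s = u_{\sigma}$ and the PDE becomes the heat equation $u_{\sigma} = 2u_{\eta\eta}$ on $\eta \in \mathbb{R}$.
Initial data: $u(\eta,0) = T(\eta,0) = -3 \sin(2 \eta) + 3 \sin(3 \eta) + 2 \sin(4 \eta)$. Each mode $\sin(n\eta)$ decays as $e^{-2n^2\sigma}$ on $\mathbb{R}$, so $u(\eta,\sigma) = \sum c_n e^{-2n^2\sigma} \sin(n\eta)$ with $c_2=-3, c_3=3, c_4=2$: $u(\eta,\sigma) = -3 e^{-8 \sigma} \sin(2 \eta) + 3 e^{-18 \sigma} \sin(3 \eta) + 2 e^{-32 \sigma} \sin(4 \eta)$.
Substituting back: $T(s,t) = u(s + 2t, t)$.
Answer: $T(s, t) = -3 e^{-8 t} \sin(2 s + 4 t) + 3 e^{-18 t} \sin(3 s + 6 t) + 2 e^{-32 t} \sin(4 s + 8 t)$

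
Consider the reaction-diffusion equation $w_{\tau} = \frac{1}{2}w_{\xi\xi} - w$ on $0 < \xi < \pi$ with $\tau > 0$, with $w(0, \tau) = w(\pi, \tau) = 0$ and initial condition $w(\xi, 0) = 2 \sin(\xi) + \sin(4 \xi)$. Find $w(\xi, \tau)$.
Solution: Substitute $w = e^{-\tau}u$.
Then $w_{\tau} = e^{-\tau}(u_{\tau} - u)$, $w_{\xi\xi} = e^{-\tau}u_{\xi\xi}$; substituting and dividing by $e^{-\tau}$, the lower-order terms cancel: $u_{\tau} = \frac{1}{2}u_{\xi\xi}$ (standard heat equation).
Data for $u$: $u(\xi,0) = w(\xi,0) = 2 \sin(\xi) + \sin(4 \xi)$. The boundary conditions carry over: $u(0,\tau) = u(\pi,\tau) = 0$.
Separating variables: $u = \sum c_n e^{-n^2\tau/2} \sin(n\xi)$. From $u(\xi,0) = 2 \sin(\xi) + \sin(4 \xi)$: $c_1=2, c_4=1$.
So $u(\xi,\tau) = e^{-8 \tau} \sin(4 \xi) + 2 e^{-\tau/2} \sin(\xi)$, and $w(\xi,\tau) = e^{-\tau}u(\xi,\tau)$.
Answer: $w(\xi, \tau) = e^{-9 \tau} \sin(4 \xi) + 2 e^{-3 \tau/2} \sin(\xi)$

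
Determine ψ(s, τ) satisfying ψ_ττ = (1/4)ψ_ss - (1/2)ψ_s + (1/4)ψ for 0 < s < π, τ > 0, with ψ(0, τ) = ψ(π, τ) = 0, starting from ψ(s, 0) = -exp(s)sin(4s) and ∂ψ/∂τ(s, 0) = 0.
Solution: Substitute ψ = exp(s)u.
Then ψ_s = exp(s)(u_s + u), ψ_ss = exp(s)(u_ss + 2u_s + u), ψ_ττ = exp(s)u_ττ; substituting and dividing by exp(s), the lower-order terms cancel: u_ττ = (1/4)u_ss (standard wave equation).
Data for u: u(s,0) = exp(-s)ψ(s,0) = -sin(4s); u_τ(s,0) = exp(-s)ψ_τ(s,0) = 0. The boundary conditions carry over: u(0,τ) = u(π,τ) = 0.
Separating variables: u = Σ [A_n cos(ω_n τ) + B_n sin(ω_n τ)] sin(ns), ω_n = n/2. From ICs: A_4=-1.
So u(s,τ) = -sin(4s)cos(2τ), and ψ(s,τ) = exp(s)u(s,τ).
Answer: ψ(s, τ) = -exp(s)sin(4s)cos(2τ)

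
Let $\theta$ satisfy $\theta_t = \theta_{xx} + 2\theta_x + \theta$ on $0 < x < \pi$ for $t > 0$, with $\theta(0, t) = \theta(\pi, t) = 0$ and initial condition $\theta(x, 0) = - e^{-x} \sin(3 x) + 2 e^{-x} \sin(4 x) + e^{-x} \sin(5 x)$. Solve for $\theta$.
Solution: Substitute $\theta = e^{-x}u$, i.e. $u = e^{x}\theta$.
By the product rule, $\theta_x = e^{-x}(u_x - u)$, $\theta_{xx} = e^{-x}(u_{xx} - 2u_x + u)$, $\theta_t = e^{-x}u_t$.
Substituting into the PDE and dividing by $e^{-x}$: $u_t = (u_{xx} - 2u_x + u) + 2(u_x - u) + u$.
The lower-order terms cancel, leaving the standard heat equation $u_t = u_{xx}$.
Initial data for $u$: $u(x,0) = e^{x}\theta(x,0) = - \sin(3 x) + 2 \sin(4 x) + \sin(5 x)$. The boundary conditions carry over: $u(0,t) = u(\pi,t) = 0$.
Solve for $u$:
  Using separation of variables $u = X(x)G(t)$:
  Eigenfunctions: $\sin(nx)$, $n = 1, 2, 3, \ldots$
  General solution: $u(x, t) = \sum c_n \sin(nx) e^{-n^2 t}$
  Matching $u(x,0) = - \sin(3 x) + 2 \sin(4 x) + \sin(5 x)$ term by term: $c_3=-1, c_4=2, c_5=1$.
Hence $u(x,t) = - e^{-9 t} \sin(3 x) + 2 e^{-16 t} \sin(4 x) + e^{-25 t} \sin(5 x)$.
Transform back: $\theta(x,t) = e^{-x}u(x,t)$.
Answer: $\theta(x, t) = - e^{-9 t} e^{-x} \sin(3 x) + 2 e^{-16 t} e^{-x} \sin(4 x) + e^{-25 t} e^{-x} \sin(5 x)$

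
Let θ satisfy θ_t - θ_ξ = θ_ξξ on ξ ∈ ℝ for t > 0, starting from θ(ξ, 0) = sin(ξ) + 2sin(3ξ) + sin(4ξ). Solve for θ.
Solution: Moving frame: η = ξ + t, σ = t, θ = u(η,σ), so θ_t = u_σ + u_η and θ_ξξ = u_ηη.
Hence θ_t - θ_ξ = u_σ and the PDE becomes the heat equation u_σ = u_ηη on η ∈ ℝ.
Initial data: u(η,0) = θ(η,0) = sin(η) + 2sin(3η) + sin(4η). Each mode sin(nη) decays as exp(-n²σ) on ℝ, so u(η,σ) = Σ c_n exp(-n²σ) sin(nη) with c_1=1, c_3=2, c_4=1: u(η,σ) = exp(-σ)sin(η) + 2exp(-9σ)sin(3η) + exp(-16σ)sin(4η).
Substituting back: θ(ξ,t) = u(ξ + t, t).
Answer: θ(ξ, t) = exp(-t)sin(t + ξ) + 2exp(-9t)sin(3t + 3ξ) + exp(-16t)sin(4t + 4ξ)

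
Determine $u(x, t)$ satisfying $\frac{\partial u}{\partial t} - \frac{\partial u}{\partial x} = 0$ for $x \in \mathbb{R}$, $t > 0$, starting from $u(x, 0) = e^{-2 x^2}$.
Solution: By characteristics ($dx/dt = -1$), $u(x,t) = f(x + t)$ with $f = u( \cdot , 0)$.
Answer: $u(x, t) = e^{-2 (t + x)^2}$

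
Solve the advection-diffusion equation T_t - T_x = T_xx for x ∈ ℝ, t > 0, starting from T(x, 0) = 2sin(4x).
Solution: Moving frame: η = x + t, σ = t, T = u(η,σ), so T_t = u_σ + u_η and T_xx = u_ηη.
Hence T_t - T_x = u_σ and the PDE becomes the heat equation u_σ = u_ηη on η ∈ ℝ.
Initial data: u(η,0) = T(η,0) = 2sin(4η). Each mode sin(nη) decays as exp(-n²σ) on ℝ, so u(η,σ) = Σ c_n exp(-n²σ) sin(nη) with c_4=2: u(η,σ) = 2exp(-16σ)sin(4η).
Substituting back: T(x,t) = u(x + t, t).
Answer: T(x, t) = 2exp(-16t)sin(4t + 4x)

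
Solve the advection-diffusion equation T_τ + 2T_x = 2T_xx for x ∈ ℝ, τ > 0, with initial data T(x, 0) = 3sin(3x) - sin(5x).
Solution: Moving frame: η = x - 2τ, σ = τ, T = u(η,σ), so T_τ = u_σ - 2u_η and T_xx = u_ηη.
Hence T_τ + 2T_x = u_σ and the PDE becomes the heat equation u_σ = 2u_ηη on η ∈ ℝ.
Initial data: u(η,0) = T(η,0) = 3sin(3η) - sin(5η). Each mode sin(nη) decays as exp(-2n²σ) on ℝ, so u(η,σ) = Σ c_n exp(-2n²σ) sin(nη) with c_3=3, c_5=-1: u(η,σ) = 3exp(-18σ)sin(3η) - exp(-50σ)sin(5η).
Substituting back: T(x,τ) = u(x - 2τ, τ).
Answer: T(x, τ) = 3exp(-18τ)sin(3x - 6τ) - exp(-50τ)sin(5x - 10τ)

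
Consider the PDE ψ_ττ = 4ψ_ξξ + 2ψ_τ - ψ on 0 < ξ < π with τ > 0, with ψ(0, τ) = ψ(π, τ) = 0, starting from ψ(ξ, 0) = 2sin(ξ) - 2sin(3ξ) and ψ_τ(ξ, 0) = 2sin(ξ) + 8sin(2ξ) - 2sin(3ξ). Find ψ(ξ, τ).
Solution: Substitute ψ = exp(τ)u.
Then ψ_τ = exp(τ)(u_τ + u), ψ_ττ = exp(τ)(u_ττ + 2u_τ + u), ψ_ξξ = exp(τ)u_ξξ; substituting and dividing by exp(τ), the lower-order terms cancel: u_ττ = 4u_ξξ (standard wave equation).
Data for u: u(ξ,0) = ψ(ξ,0) = 2sin(ξ) - 2sin(3ξ); u_τ(ξ,0) = ψ_τ(ξ,0) - ψ(ξ,0) = 8sin(2ξ). The boundary conditions carry over: u(0,τ) = u(π,τ) = 0.
Separating variables: u = Σ [A_n cos(ω_n τ) + B_n sin(ω_n τ)] sin(nξ), ω_n = 2n. From ICs (B_n = velocity coefficient / ω_n): A_1=2, A_3=-2, B_2=2.
So u(ξ,τ) = 2sin(ξ)cos(2τ) + 2sin(2ξ)sin(4τ) - 2sin(3ξ)cos(6τ), and ψ(ξ,τ) = exp(τ)u(ξ,τ).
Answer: ψ(ξ, τ) = 2exp(τ)sin(ξ)cos(2τ) + 2exp(τ)sin(2ξ)sin(4τ) - 2exp(τ)sin(3ξ)cos(6τ)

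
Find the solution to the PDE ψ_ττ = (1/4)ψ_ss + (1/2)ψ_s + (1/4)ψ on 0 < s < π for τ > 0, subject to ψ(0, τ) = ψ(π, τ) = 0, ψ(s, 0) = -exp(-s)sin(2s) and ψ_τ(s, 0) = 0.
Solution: Substitute ψ = exp(-s)u, i.e. u = exp(s)ψ.
By the product rule, ψ_s = exp(-s)(u_s - u), ψ_ss = exp(-s)(u_ss - 2u_s + u), ψ_ττ = exp(-s)u_ττ.
Substituting into the PDE and dividing by exp(-s): u_ττ = (1/4)(u_ss - 2u_s + u) + (1/2)(u_s - u) + (1/4)u.
The lower-order terms cancel, leaving the standard wave equation u_ττ = (1/4)u_ss.
Initial data for u: u(s,0) = exp(s)ψ(s,0) = -sin(2s); u_τ(s,0) = exp(s)ψ_τ(s,0) = 0. The boundary conditions carry over: u(0,τ) = u(π,τ) = 0.
Solve for u:
  Using separation of variables u = X(s)T(τ):
  Eigenfunctions: sin(ns), n = 1, 2, 3, ...
  General solution: u(s, τ) = Σ [A_n cos(n τ/2) + B_n sin(n τ/2)] sin(ns)
  From u(s,0) = -sin(2s): A_2=-1. From u_τ(s,0) = 0: all B_n = 0.
Hence u(s,τ) = -sin(2s)cos(τ).
Transform back: ψ(s,τ) = exp(-s)u(s,τ).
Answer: ψ(s, τ) = -exp(-s)sin(2s)cos(τ)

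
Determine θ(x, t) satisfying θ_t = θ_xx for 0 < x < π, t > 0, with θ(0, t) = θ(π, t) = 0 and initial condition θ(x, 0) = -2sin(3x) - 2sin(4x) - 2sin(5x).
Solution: Using separation of variables θ = X(x)G(t):
Eigenfunctions: sin(nx), n = 1, 2, 3, ...
General solution: θ(x, t) = Σ c_n sin(nx) exp(-n² t)
Matching θ(x,0) = -2sin(3x) - 2sin(4x) - 2sin(5x) term by term: c_3=-2, c_4=-2, c_5=-2.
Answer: θ(x, t) = -2exp(-9t)sin(3x) - 2exp(-16t)sin(4x) - 2exp(-25t)sin(5x)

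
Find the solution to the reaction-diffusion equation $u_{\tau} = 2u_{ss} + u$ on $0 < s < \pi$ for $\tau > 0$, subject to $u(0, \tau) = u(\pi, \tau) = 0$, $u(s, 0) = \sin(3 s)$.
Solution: Substitute $u = e^{\tau}w$.
Then $u_{\tau} = e^{\tau}(w_{\tau} + w)$, $u_{ss} = e^{\tau}w_{ss}$; substituting and dividing by $e^{\tau}$, the lower-order terms cancel: $w_{\tau} = 2w_{ss}$ (standard heat equation).
Data for $w$: $w(s,0) = u(s,0) = \sin(3 s)$. The boundary conditions carry over: $w(0,\tau) = w(\pi,\tau) = 0$.
Separating variables: $w = \sum c_n e^{-2n^2\tau} \sin(ns)$. From $w(s,0) = \sin(3 s)$: $c_3=1$.
So $w(s,\tau) = e^{-18 \tau} \sin(3 s)$, and $u(s,\tau) = e^{\tau}w(s,\tau)$.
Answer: $u(s, \tau) = e^{-17 \tau} \sin(3 s)$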